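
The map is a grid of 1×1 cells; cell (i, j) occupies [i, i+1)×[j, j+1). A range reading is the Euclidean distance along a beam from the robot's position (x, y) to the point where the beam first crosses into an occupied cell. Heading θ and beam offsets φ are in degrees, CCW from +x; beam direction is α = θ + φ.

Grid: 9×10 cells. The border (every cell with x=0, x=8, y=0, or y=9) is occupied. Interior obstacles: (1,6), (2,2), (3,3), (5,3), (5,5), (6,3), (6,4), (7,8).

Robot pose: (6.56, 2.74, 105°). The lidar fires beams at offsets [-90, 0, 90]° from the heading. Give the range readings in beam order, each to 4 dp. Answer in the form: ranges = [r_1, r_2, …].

ranges = [1.4908, 0.2692, 5.7561]

beam 1: φ=-90°, α=15°
  cosα=0.9659 sinα=0.2588 | (6,2) | tMaxX 0.4555 tMaxY 1.0046 | tΔX 1.0353 tΔY 3.8637
    t=0.4555 [x] (7,2)
    t=1.0046 [y] (7,3)
    t=1.4908 [x] (8,3) — stop
  → r_1 = 1.4908
beam 2: φ=0°, α=105°
  cosα=-0.2588 sinα=0.9659 | (6,2) | tMaxX 2.1637 tMaxY 0.2692 | tΔX 3.8637 tΔY 1.0353
    t=0.2692 [y] (6,3) — stop
  → r_2 = 0.2692
beam 3: φ=90°, α=195°
  cosα=-0.9659 sinα=-0.2588 | (6,2) | tMaxX 0.5798 tMaxY 2.8591 | tΔX 1.0353 tΔY 3.8637
    t=0.5798 [x] (5,2)
    t=1.6150 [x] (4,2)
    t=2.6503 [x] (3,2)
    t=2.8591 [y] (3,1)
    t=3.6856 [x] (2,1)
    t=4.7209 [x] (1,1)
    t=5.7561 [x] (0,1) — stop
  → r_3 = 5.7561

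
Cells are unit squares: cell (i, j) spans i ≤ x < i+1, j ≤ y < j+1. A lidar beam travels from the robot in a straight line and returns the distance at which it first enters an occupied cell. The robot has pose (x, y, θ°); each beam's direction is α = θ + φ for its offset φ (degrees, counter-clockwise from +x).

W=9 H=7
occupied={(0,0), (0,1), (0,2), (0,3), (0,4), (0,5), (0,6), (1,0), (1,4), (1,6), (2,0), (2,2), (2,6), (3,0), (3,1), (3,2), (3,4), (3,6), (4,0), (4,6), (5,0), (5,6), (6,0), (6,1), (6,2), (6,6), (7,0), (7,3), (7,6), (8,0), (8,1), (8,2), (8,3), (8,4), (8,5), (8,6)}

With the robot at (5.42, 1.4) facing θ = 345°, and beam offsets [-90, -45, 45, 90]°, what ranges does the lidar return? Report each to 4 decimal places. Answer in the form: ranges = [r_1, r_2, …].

ranges = [0.4141, 0.4619, 0.6697, 4.7623]

beam 1: φ=-90°, α=255°
  d=(-0.2588,-0.9659)  start (5,1)  tX=1.6228 tY=0.4141  stride 1/|dx|=3.8637 1/|dy|=1.0353
    cross y-line → (5,0), t=0.4141 (wall)
  → r_1 = 0.4141
beam 2: φ=-45°, α=300°
  d=(0.5000,-0.8660)  start (5,1)  tX=1.1600 tY=0.4619  stride 1/|dx|=2.0000 1/|dy|=1.1547
    cross y-line → (5,0), t=0.4619 (wall)
  → r_2 = 0.4619
beam 3: φ=45°, α=30°
  d=(0.8660,0.5000)  start (5,1)  tX=0.6697 tY=1.2000  stride 1/|dx|=1.1547 1/|dy|=2.0000
    cross x-line → (6,1), t=0.6697 (wall)
  → r_3 = 0.6697
beam 4: φ=90°, α=75°
  d=(0.2588,0.9659)  start (5,1)  tX=2.2409 tY=0.6212  stride 1/|dx|=3.8637 1/|dy|=1.0353
    cross y-line → (5,2), t=0.6212
    cross y-line → (5,3), t=1.6564
    cross x-line → (6,3), t=2.2409
    cross y-line → (6,4), t=2.6917
    cross y-line → (6,5), t=3.7270
    cross y-line → (6,6), t=4.7623 (wall)
  → r_4 = 4.7623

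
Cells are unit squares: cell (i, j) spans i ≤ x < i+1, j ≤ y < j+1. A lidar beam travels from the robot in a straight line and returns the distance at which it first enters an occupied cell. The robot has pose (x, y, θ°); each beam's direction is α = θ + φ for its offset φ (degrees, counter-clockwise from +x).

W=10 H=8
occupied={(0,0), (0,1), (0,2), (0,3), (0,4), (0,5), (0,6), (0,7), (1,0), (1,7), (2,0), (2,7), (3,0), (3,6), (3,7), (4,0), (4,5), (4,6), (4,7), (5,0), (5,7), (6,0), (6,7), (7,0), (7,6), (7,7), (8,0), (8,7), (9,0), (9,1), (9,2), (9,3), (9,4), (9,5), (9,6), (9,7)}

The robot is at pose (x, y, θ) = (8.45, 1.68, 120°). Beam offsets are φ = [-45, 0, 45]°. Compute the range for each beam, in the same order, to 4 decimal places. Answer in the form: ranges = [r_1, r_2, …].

beam 1: φ=-45°, α=75°
  cosα=0.2588 sinα=0.9659 | (8,1) | tMaxX 2.1250 tMaxY 0.3313 | tΔX 3.8637 tΔY 1.0353
    t=0.3313 [y] (8,2)
    t=1.3666 [y] (8,3)
    t=2.1250 [x] (9,3) — stop
  → r_1 = 2.1250
beam 2: φ=0°, α=120°
  cosα=-0.5000 sinα=0.8660 | (8,1) | tMaxX 0.9000 tMaxY 0.3695 | tΔX 2.0000 tΔY 1.1547
    t=0.3695 [y] (8,2)
    t=0.9000 [x] (7,2)
    t=1.5242 [y] (7,3)
    t=2.6789 [y] (7,4)
    t=2.9000 [x] (6,4)
    t=3.8336 [y] (6,5)
    t=4.9000 [x] (5,5)
    t=4.9883 [y] (5,6)
    t=6.1430 [y] (5,7) — stop
  → r_2 = 6.1430
beam 3: φ=45°, α=165°
  cosα=-0.9659 sinα=0.2588 | (8,1) | tMaxX 0.4659 tMaxY 1.2364 | tΔX 1.0353 tΔY 3.8637
    t=0.4659 [x] (7,1)
    t=1.2364 [y] (7,2)
    t=1.5012 [x] (6,2)
    t=2.5364 [x] (5,2)
    t=3.5717 [x] (4,2)
    t=4.6070 [x] (3,2)
    t=5.1001 [y] (3,3)
    t=5.6423 [x] (2,3)
    t=6.6775 [x] (1,3)
    t=7.7128 [x] (0,3) — stop
  → r_3 = 7.7128

ranges = [2.1250, 6.1430, 7.7128]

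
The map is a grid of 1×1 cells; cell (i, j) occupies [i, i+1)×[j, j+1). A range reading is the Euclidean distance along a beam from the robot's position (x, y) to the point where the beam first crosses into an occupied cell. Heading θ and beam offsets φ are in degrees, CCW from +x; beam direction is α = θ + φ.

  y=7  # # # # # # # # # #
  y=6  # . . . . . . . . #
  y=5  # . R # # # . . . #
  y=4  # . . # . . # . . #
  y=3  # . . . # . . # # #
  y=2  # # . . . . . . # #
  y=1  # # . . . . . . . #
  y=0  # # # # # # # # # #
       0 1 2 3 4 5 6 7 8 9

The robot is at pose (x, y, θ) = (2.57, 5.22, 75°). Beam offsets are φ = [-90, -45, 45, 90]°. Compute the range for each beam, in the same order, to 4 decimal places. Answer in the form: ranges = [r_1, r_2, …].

beam 1: φ=-90°, α=345°
  dir = (cos 345°, sin 345°) = (0.9659, -0.2588); from cell (2,5)
  next x-line at t=0.4452, next y-line at t=0.8500; Δt_x=1.0353, Δt_y=3.8637
    x: enter (3,5) at t=0.4452 ← occupied
  → r_1 = 0.4452
beam 2: φ=-45°, α=30°
  dir = (cos 30°, sin 30°) = (0.8660, 0.5000); from cell (2,5)
  next x-line at t=0.4965, next y-line at t=1.5600; Δt_x=1.1547, Δt_y=2.0000
    x: enter (3,5) at t=0.4965 ← occupied
  → r_2 = 0.4965
beam 3: φ=45°, α=120°
  dir = (cos 120°, sin 120°) = (-0.5000, 0.8660); from cell (2,5)
  next x-line at t=1.1400, next y-line at t=0.9007; Δt_x=2.0000, Δt_y=1.1547
    y: enter (2,6) at t=0.9007
    x: enter (1,6) at t=1.1400
    y: enter (1,7) at t=2.0554 ← occupied
  → r_3 = 2.0554
beam 4: φ=90°, α=165°
  dir = (cos 165°, sin 165°) = (-0.9659, 0.2588); from cell (2,5)
  next x-line at t=0.5901, next y-line at t=3.0137; Δt_x=1.0353, Δt_y=3.8637
    x: enter (1,5) at t=0.5901
    x: enter (0,5) at t=1.6254 ← occupied
  → r_4 = 1.6254

ranges = [0.4452, 0.4965, 2.0554, 1.6254]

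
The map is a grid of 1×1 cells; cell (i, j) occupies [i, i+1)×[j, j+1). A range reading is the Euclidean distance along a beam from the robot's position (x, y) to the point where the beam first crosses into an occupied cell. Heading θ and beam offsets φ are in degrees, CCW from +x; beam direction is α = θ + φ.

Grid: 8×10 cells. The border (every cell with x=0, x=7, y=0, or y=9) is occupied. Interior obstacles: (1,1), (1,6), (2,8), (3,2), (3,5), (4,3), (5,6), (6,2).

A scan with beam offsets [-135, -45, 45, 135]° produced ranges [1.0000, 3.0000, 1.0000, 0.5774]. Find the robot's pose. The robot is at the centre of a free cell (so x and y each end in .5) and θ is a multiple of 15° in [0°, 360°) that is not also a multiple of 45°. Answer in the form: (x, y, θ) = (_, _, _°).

(x, y, θ) = (6.5, 7.5, 195°)

Candidates: 40 free-cell centres × 16 headings = 640 poses. Raycast each; keep the one whose scan matches to 4 dp.
  (2.5, 6.5, 165°): beam 1 = 5.0000 ≠ 1.0000 ✗
  (3.5, 1.5, 300°): beam 1 = 1.5529 ≠ 1.0000 ✗
  (2.5, 1.5, 330°): beam 1 = 0.5176 ≠ 1.0000 ✗
  (5.5, 8.5, 345°): beam 1 = 4.0415 ≠ 1.0000 ✗
  …
  (6.5, 7.5, 195°): r_1=1.0000, r_2=3.0000, r_3=1.0000, r_4=0.5774 — all match ✓
Unique over the lattice → pose = (6.5, 7.5, 195°).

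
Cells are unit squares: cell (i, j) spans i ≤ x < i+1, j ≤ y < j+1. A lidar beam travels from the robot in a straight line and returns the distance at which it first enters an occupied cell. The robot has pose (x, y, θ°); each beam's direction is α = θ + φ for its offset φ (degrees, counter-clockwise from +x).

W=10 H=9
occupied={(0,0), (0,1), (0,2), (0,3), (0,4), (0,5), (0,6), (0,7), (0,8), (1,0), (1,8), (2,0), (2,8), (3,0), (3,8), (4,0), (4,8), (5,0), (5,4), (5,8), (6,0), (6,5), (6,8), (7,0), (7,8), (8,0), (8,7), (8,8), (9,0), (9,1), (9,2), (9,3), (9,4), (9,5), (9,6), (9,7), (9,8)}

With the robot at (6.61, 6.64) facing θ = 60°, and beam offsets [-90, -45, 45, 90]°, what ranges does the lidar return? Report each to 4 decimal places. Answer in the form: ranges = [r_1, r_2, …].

ranges = [2.7597, 1.4390, 1.4080, 2.7200]

beam 1: φ=-90°, α=330°
  cosα=0.8660 sinα=-0.5000 | (6,6) | tMaxX 0.4503 tMaxY 1.2800 | tΔX 1.1547 tΔY 2.0000
    t=0.4503 [x] (7,6)
    t=1.2800 [y] (7,5)
    t=1.6050 [x] (8,5)
    t=2.7597 [x] (9,5) — stop
  → r_1 = 2.7597
beam 2: φ=-45°, α=15°
  cosα=0.9659 sinα=0.2588 | (6,6) | tMaxX 0.4038 tMaxY 1.3909 | tΔX 1.0353 tΔY 3.8637
    t=0.4038 [x] (7,6)
    t=1.3909 [y] (7,7)
    t=1.4390 [x] (8,7) — stop
  → r_2 = 1.4390
beam 3: φ=45°, α=105°
  cosα=-0.2588 sinα=0.9659 | (6,6) | tMaxX 2.3569 tMaxY 0.3727 | tΔX 3.8637 tΔY 1.0353
    t=0.3727 [y] (6,7)
    t=1.4080 [y] (6,8) — stop
  → r_3 = 1.4080
beam 4: φ=90°, α=150°
  cosα=-0.8660 sinα=0.5000 | (6,6) | tMaxX 0.7044 tMaxY 0.7200 | tΔX 1.1547 tΔY 2.0000
    t=0.7044 [x] (5,6)
    t=0.7200 [y] (5,7)
    t=1.8591 [x] (4,7)
    t=2.7200 [y] (4,8) — stop
  → r_4 = 2.7200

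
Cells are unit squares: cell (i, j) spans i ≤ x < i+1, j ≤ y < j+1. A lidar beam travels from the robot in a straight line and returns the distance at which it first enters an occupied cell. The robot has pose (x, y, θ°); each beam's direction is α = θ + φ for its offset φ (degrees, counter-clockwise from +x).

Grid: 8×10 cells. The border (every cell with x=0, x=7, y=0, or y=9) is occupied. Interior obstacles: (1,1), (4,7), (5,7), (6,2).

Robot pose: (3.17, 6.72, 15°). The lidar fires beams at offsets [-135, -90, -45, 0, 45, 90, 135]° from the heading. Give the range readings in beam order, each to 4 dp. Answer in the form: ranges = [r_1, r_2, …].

ranges = [4.3400, 5.9218, 4.4225, 1.0818, 2.6327, 2.3604, 2.5057]

beam 1: φ=-135°, α=240°
  dir = (cos 240°, sin 240°) = (-0.5000, -0.8660); from cell (3,6)
  next x-line at t=0.3400, next y-line at t=0.8314; Δt_x=2.0000, Δt_y=1.1547
    x: enter (2,6) at t=0.3400
    y: enter (2,5) at t=0.8314
    y: enter (2,4) at t=1.9861
    x: enter (1,4) at t=2.3400
    y: enter (1,3) at t=3.1408
    y: enter (1,2) at t=4.2955
    x: enter (0,2) at t=4.3400 ← occupied
  → r_1 = 4.3400
beam 2: φ=-90°, α=285°
  dir = (cos 285°, sin 285°) = (0.2588, -0.9659); from cell (3,6)
  next x-line at t=3.2069, next y-line at t=0.7454; Δt_x=3.8637, Δt_y=1.0353
    y: enter (3,5) at t=0.7454
    y: enter (3,4) at t=1.7807
    y: enter (3,3) at t=2.8160
    x: enter (4,3) at t=3.2069
    y: enter (4,2) at t=3.8512
    y: enter (4,1) at t=4.8865
    y: enter (4,0) at t=5.9218 ← occupied
  → r_2 = 5.9218
beam 3: φ=-45°, α=330°
  dir = (cos 330°, sin 330°) = (0.8660, -0.5000); from cell (3,6)
  next x-line at t=0.9584, next y-line at t=1.4400; Δt_x=1.1547, Δt_y=2.0000
    x: enter (4,6) at t=0.9584
    y: enter (4,5) at t=1.4400
    x: enter (5,5) at t=2.1131
    x: enter (6,5) at t=3.2678
    y: enter (6,4) at t=3.4400
    x: enter (7,4) at t=4.4225 ← occupied
  → r_3 = 4.4225
beam 4: φ=0°, α=15°
  dir = (cos 15°, sin 15°) = (0.9659, 0.2588); from cell (3,6)
  next x-line at t=0.8593, next y-line at t=1.0818; Δt_x=1.0353, Δt_y=3.8637
    x: enter (4,6) at t=0.8593
    y: enter (4,7) at t=1.0818 ← occupied
  → r_4 = 1.0818
beam 5: φ=45°, α=60°
  dir = (cos 60°, sin 60°) = (0.5000, 0.8660); from cell (3,6)
  next x-line at t=1.6600, next y-line at t=0.3233; Δt_x=2.0000, Δt_y=1.1547
    y: enter (3,7) at t=0.3233
    y: enter (3,8) at t=1.4780
    x: enter (4,8) at t=1.6600
    y: enter (4,9) at t=2.6327 ← occupied
  → r_5 = 2.6327
beam 6: φ=90°, α=105°
  dir = (cos 105°, sin 105°) = (-0.2588, 0.9659); from cell (3,6)
  next x-line at t=0.6568, next y-line at t=0.2899; Δt_x=3.8637, Δt_y=1.0353
    y: enter (3,7) at t=0.2899
    x: enter (2,7) at t=0.6568
    y: enter (2,8) at t=1.3252
    y: enter (2,9) at t=2.3604 ← occupied
  → r_6 = 2.3604
beam 7: φ=135°, α=150°
  dir = (cos 150°, sin 150°) = (-0.8660, 0.5000); from cell (3,6)
  next x-line at t=0.1963, next y-line at t=0.5600; Δt_x=1.1547, Δt_y=2.0000
    x: enter (2,6) at t=0.1963
    y: enter (2,7) at t=0.5600
    x: enter (1,7) at t=1.3510
    x: enter (0,7) at t=2.5057 ← occupied
  → r_7 = 2.5057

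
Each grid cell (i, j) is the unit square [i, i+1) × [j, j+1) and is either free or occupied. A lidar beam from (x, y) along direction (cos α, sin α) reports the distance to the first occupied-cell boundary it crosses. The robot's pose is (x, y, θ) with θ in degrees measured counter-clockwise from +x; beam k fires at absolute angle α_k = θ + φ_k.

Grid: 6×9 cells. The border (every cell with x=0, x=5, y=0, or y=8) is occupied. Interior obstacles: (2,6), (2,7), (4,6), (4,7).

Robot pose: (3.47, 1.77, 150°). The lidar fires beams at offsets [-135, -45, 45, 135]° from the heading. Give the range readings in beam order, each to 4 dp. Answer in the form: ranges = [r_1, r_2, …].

beam 1: φ=-135°, α=15°
  cosα=0.9659 sinα=0.2588 | (3,1) | tMaxX 0.5487 tMaxY 0.8887 | tΔX 1.0353 tΔY 3.8637
    t=0.5487 [x] (4,1)
    t=0.8887 [y] (4,2)
    t=1.5840 [x] (5,2) — stop
  → r_1 = 1.5840
beam 2: φ=-45°, α=105°
  cosα=-0.2588 sinα=0.9659 | (3,1) | tMaxX 1.8159 tMaxY 0.2381 | tΔX 3.8637 tΔY 1.0353
    t=0.2381 [y] (3,2)
    t=1.2734 [y] (3,3)
    t=1.8159 [x] (2,3)
    t=2.3087 [y] (2,4)
    t=3.3439 [y] (2,5)
    t=4.3792 [y] (2,6) — stop
  → r_2 = 4.3792
beam 3: φ=45°, α=195°
  cosα=-0.9659 sinα=-0.2588 | (3,1) | tMaxX 0.4866 tMaxY 2.9751 | tΔX 1.0353 tΔY 3.8637
    t=0.4866 [x] (2,1)
    t=1.5219 [x] (1,1)
    t=2.5571 [x] (0,1) — stop
  → r_3 = 2.5571
beam 4: φ=135°, α=285°
  cosα=0.2588 sinα=-0.9659 | (3,1) | tMaxX 2.0478 tMaxY 0.7972 | tΔX 3.8637 tΔY 1.0353
    t=0.7972 [y] (3,0) — stop
  → r_4 = 0.7972

ranges = [1.5840, 4.3792, 2.5571, 0.7972]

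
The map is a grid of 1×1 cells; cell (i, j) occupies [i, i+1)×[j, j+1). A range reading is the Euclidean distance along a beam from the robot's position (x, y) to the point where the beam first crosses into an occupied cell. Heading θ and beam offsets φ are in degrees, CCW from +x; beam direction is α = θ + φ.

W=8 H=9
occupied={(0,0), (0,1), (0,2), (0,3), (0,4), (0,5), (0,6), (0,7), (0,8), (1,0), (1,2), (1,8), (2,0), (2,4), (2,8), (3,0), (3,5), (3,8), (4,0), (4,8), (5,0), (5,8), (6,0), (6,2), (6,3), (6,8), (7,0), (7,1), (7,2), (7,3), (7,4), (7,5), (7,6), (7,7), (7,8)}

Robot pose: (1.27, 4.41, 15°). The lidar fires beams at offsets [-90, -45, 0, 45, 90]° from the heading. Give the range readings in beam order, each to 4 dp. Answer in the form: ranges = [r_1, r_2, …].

beam 1: φ=-90°, α=285°
  direction (0.2588, -0.9659); cell (1,4); t to first gridline: x 2.8205, y 0.4245 (then +3.8637 / +1.0353)
    (1,3) via y @ 0.4245
    (1,2) via y @ 1.4597  # hit
  → r_1 = 1.4597
beam 2: φ=-45°, α=330°
  direction (0.8660, -0.5000); cell (1,4); t to first gridline: x 0.8429, y 0.8200 (then +1.1547 / +2.0000)
    (1,3) via y @ 0.8200
    (2,3) via x @ 0.8429
    (3,3) via x @ 1.9976
    (3,2) via y @ 2.8200
    (4,2) via x @ 3.1523
    (5,2) via x @ 4.3070
    (5,1) via y @ 4.8200
    (6,1) via x @ 5.4617
    (7,1) via x @ 6.6164  # hit
  → r_2 = 6.6164
beam 3: φ=0°, α=15°
  direction (0.9659, 0.2588); cell (1,4); t to first gridline: x 0.7558, y 2.2796 (then +1.0353 / +3.8637)
    (2,4) via x @ 0.7558  # hit
  → r_3 = 0.7558
beam 4: φ=45°, α=60°
  direction (0.5000, 0.8660); cell (1,4); t to first gridline: x 1.4600, y 0.6813 (then +2.0000 / +1.1547)
    (1,5) via y @ 0.6813
    (2,5) via x @ 1.4600
    (2,6) via y @ 1.8360
    (2,7) via y @ 2.9907
    (3,7) via x @ 3.4600
    (3,8) via y @ 4.1454  # hit
  → r_4 = 4.1454
beam 5: φ=90°, α=105°
  direction (-0.2588, 0.9659); cell (1,4); t to first gridline: x 1.0432, y 0.6108 (then +3.8637 / +1.0353)
    (1,5) via y @ 0.6108
    (0,5) via x @ 1.0432  # hit
  → r_5 = 1.0432

ranges = [1.4597, 6.6164, 0.7558, 4.1454, 1.0432]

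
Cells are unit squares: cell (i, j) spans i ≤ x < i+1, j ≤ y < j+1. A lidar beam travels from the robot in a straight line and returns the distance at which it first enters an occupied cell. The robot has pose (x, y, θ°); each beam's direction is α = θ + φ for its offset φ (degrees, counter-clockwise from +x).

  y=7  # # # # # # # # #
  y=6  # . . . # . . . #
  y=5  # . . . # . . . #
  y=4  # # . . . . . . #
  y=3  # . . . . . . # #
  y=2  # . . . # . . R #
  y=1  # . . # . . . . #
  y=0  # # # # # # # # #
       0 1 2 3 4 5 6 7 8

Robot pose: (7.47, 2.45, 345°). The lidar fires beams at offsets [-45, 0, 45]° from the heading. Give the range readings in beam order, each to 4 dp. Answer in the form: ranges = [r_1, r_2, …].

ranges = [1.0600, 0.5487, 0.6120]

beam 1: φ=-45°, α=300°
  cosα=0.5000 sinα=-0.8660 | (7,2) | tMaxX 1.0600 tMaxY 0.5196 | tΔX 2.0000 tΔY 1.1547
    t=0.5196 [y] (7,1)
    t=1.0600 [x] (8,1) — stop
  → r_1 = 1.0600
beam 2: φ=0°, α=345°
  cosα=0.9659 sinα=-0.2588 | (7,2) | tMaxX 0.5487 tMaxY 1.7387 | tΔX 1.0353 tΔY 3.8637
    t=0.5487 [x] (8,2) — stop
  → r_2 = 0.5487
beam 3: φ=45°, α=30°
  cosα=0.8660 sinα=0.5000 | (7,2) | tMaxX 0.6120 tMaxY 1.1000 | tΔX 1.1547 tΔY 2.0000
    t=0.6120 [x] (8,2) — stop
  → r_3 = 0.6120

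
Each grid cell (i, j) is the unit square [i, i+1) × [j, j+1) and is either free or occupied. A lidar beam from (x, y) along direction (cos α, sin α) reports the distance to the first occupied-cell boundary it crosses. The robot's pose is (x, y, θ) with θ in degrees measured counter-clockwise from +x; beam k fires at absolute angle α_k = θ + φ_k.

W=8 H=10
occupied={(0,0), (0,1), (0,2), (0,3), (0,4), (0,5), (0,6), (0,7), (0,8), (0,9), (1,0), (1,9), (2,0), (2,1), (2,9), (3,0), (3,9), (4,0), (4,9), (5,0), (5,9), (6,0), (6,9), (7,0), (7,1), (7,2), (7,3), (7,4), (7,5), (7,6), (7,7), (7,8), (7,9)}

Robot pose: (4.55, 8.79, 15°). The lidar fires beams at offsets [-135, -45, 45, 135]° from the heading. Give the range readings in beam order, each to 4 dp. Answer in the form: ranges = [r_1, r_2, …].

ranges = [7.1000, 2.8290, 0.2425, 0.4200]

beam 1: φ=-135°, α=240°
  dir = (cos 240°, sin 240°) = (-0.5000, -0.8660); from cell (4,8)
  next x-line at t=1.1000, next y-line at t=0.9122; Δt_x=2.0000, Δt_y=1.1547
    y: enter (4,7) at t=0.9122
    x: enter (3,7) at t=1.1000
    y: enter (3,6) at t=2.0669
    x: enter (2,6) at t=3.1000
    y: enter (2,5) at t=3.2216
    y: enter (2,4) at t=4.3763
    x: enter (1,4) at t=5.1000
    y: enter (1,3) at t=5.5310
    y: enter (1,2) at t=6.6857
    x: enter (0,2) at t=7.1000 ← occupied
  → r_1 = 7.1000
beam 2: φ=-45°, α=330°
  dir = (cos 330°, sin 330°) = (0.8660, -0.5000); from cell (4,8)
  next x-line at t=0.5196, next y-line at t=1.5800; Δt_x=1.1547, Δt_y=2.0000
    x: enter (5,8) at t=0.5196
    y: enter (5,7) at t=1.5800
    x: enter (6,7) at t=1.6743
    x: enter (7,7) at t=2.8290 ← occupied
  → r_2 = 2.8290
beam 3: φ=45°, α=60°
  dir = (cos 60°, sin 60°) = (0.5000, 0.8660); from cell (4,8)
  next x-line at t=0.9000, next y-line at t=0.2425; Δt_x=2.0000, Δt_y=1.1547
    y: enter (4,9) at t=0.2425 ← occupied
  → r_3 = 0.2425
beam 4: φ=135°, α=150°
  dir = (cos 150°, sin 150°) = (-0.8660, 0.5000); from cell (4,8)
  next x-line at t=0.6351, next y-line at t=0.4200; Δt_x=1.1547, Δt_y=2.0000
    y: enter (4,9) at t=0.4200 ← occupied
  → r_4 = 0.4200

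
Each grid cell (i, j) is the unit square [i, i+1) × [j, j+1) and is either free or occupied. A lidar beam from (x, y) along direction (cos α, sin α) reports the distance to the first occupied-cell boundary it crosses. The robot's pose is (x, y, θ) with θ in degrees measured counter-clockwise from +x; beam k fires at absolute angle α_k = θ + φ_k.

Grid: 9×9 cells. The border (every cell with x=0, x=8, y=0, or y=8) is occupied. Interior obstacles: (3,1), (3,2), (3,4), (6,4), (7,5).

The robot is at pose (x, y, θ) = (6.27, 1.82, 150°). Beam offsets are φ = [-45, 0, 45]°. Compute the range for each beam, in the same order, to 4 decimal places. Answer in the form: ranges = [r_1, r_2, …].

ranges = [6.3980, 6.0853, 2.3501]

beam 1: φ=-45°, α=105°
  direction (-0.2588, 0.9659); cell (6,1); t to first gridline: x 1.0432, y 0.1863 (then +3.8637 / +1.0353)
    (6,2) via y @ 0.1863
    (5,2) via x @ 1.0432
    (5,3) via y @ 1.2216
    (5,4) via y @ 2.2569
    (5,5) via y @ 3.2922
    (5,6) via y @ 4.3275
    (4,6) via x @ 4.9069
    (4,7) via y @ 5.3627
    (4,8) via y @ 6.3980  # hit
  → r_1 = 6.3980
beam 2: φ=0°, α=150°
  direction (-0.8660, 0.5000); cell (6,1); t to first gridline: x 0.3118, y 0.3600 (then +1.1547 / +2.0000)
    (5,1) via x @ 0.3118
    (5,2) via y @ 0.3600
    (4,2) via x @ 1.4665
    (4,3) via y @ 2.3600
    (3,3) via x @ 2.6212
    (2,3) via x @ 3.7759
    (2,4) via y @ 4.3600
    (1,4) via x @ 4.9306
    (0,4) via x @ 6.0853  # hit
  → r_2 = 6.0853
beam 3: φ=45°, α=195°
  direction (-0.9659, -0.2588); cell (6,1); t to first gridline: x 0.2795, y 3.1682 (then +1.0353 / +3.8637)
    (5,1) via x @ 0.2795
    (4,1) via x @ 1.3148
    (3,1) via x @ 2.3501  # hit
  → r_3 = 2.3501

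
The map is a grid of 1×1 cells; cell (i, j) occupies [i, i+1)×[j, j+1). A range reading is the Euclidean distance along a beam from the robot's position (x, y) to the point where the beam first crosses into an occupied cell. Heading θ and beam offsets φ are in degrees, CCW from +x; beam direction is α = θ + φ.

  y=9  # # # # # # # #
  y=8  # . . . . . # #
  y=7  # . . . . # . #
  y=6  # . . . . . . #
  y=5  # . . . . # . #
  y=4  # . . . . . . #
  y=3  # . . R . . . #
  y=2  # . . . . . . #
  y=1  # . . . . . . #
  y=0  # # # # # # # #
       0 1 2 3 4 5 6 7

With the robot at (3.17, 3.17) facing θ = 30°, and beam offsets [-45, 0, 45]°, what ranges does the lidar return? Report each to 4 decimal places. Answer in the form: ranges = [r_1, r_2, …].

beam 1: φ=-45°, α=345°
  direction (0.9659, -0.2588); cell (3,3); t to first gridline: x 0.8593, y 0.6568 (then +1.0353 / +3.8637)
    (3,2) via y @ 0.6568
    (4,2) via x @ 0.8593
    (5,2) via x @ 1.8946
    (6,2) via x @ 2.9298
    (7,2) via x @ 3.9651  # hit
  → r_1 = 3.9651
beam 2: φ=0°, α=30°
  direction (0.8660, 0.5000); cell (3,3); t to first gridline: x 0.9584, y 1.6600 (then +1.1547 / +2.0000)
    (4,3) via x @ 0.9584
    (4,4) via y @ 1.6600
    (5,4) via x @ 2.1131
    (6,4) via x @ 3.2678
    (6,5) via y @ 3.6600
    (7,5) via x @ 4.4225  # hit
  → r_2 = 4.4225
beam 3: φ=45°, α=75°
  direction (0.2588, 0.9659); cell (3,3); t to first gridline: x 3.2069, y 0.8593 (then +3.8637 / +1.0353)
    (3,4) via y @ 0.8593
    (3,5) via y @ 1.8946
    (3,6) via y @ 2.9298
    (4,6) via x @ 3.2069
    (4,7) via y @ 3.9651
    (4,8) via y @ 5.0004
    (4,9) via y @ 6.0357  # hit
  → r_3 = 6.0357

ranges = [3.9651, 4.4225, 6.0357]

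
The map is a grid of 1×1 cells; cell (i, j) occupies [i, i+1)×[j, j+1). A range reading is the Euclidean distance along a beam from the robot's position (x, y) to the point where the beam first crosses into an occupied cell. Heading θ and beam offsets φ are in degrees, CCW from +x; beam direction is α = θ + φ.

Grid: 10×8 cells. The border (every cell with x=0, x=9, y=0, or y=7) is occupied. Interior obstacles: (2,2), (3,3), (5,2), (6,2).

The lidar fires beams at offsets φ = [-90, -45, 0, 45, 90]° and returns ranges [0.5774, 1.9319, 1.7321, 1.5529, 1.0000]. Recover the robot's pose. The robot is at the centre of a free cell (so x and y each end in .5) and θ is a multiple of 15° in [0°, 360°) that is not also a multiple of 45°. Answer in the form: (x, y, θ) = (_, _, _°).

Candidates: 44 free-cell centres × 16 headings = 704 poses. Raycast each; keep the one whose scan matches to 4 dp.
  (7.5, 3.5, 105°): beam 1 = 1.5529 ≠ 0.5774 ✗
  (5.5, 6.5, 165°): beam 1 = 0.5176 ≠ 0.5774 ✗
  (6.5, 3.5, 285°): beam 1 = 3.6235 ≠ 0.5774 ✗
  (3.5, 6.5, 60°): beam 1 = 6.3509 ≠ 0.5774 ✗
  …
  (3.5, 1.5, 30°): r_1=0.5774, r_2=1.9319, r_3=1.7321, r_4=1.5529, r_5=1.0000 — all match ✓
Only this pose fits every beam.

(x, y, θ) = (3.5, 1.5, 30°)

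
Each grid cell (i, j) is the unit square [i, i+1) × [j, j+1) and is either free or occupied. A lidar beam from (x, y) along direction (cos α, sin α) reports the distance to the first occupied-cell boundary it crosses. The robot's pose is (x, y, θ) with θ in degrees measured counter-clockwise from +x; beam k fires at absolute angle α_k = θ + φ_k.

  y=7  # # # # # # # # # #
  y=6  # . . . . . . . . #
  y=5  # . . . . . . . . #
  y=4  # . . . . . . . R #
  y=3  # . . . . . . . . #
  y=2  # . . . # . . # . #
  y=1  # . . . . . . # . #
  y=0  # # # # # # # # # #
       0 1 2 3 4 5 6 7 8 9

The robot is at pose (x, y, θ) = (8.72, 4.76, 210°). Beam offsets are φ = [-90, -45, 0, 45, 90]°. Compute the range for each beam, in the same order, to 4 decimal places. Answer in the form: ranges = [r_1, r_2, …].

beam 1: φ=-90°, α=120°
  dir = (cos 120°, sin 120°) = (-0.5000, 0.8660); from cell (8,4)
  next x-line at t=1.4400, next y-line at t=0.2771; Δt_x=2.0000, Δt_y=1.1547
    y: enter (8,5) at t=0.2771
    y: enter (8,6) at t=1.4318
    x: enter (7,6) at t=1.4400
    y: enter (7,7) at t=2.5865 ← occupied
  → r_1 = 2.5865
beam 2: φ=-45°, α=165°
  dir = (cos 165°, sin 165°) = (-0.9659, 0.2588); from cell (8,4)
  next x-line at t=0.7454, next y-line at t=0.9273; Δt_x=1.0353, Δt_y=3.8637
    x: enter (7,4) at t=0.7454
    y: enter (7,5) at t=0.9273
    x: enter (6,5) at t=1.7807
    x: enter (5,5) at t=2.8160
    x: enter (4,5) at t=3.8512
    y: enter (4,6) at t=4.7910
    x: enter (3,6) at t=4.8865
    x: enter (2,6) at t=5.9218
    x: enter (1,6) at t=6.9571
    x: enter (0,6) at t=7.9923 ← occupied
  → r_2 = 7.9923
beam 3: φ=0°, α=210°
  dir = (cos 210°, sin 210°) = (-0.8660, -0.5000); from cell (8,4)
  next x-line at t=0.8314, next y-line at t=1.5200; Δt_x=1.1547, Δt_y=2.0000
    x: enter (7,4) at t=0.8314
    y: enter (7,3) at t=1.5200
    x: enter (6,3) at t=1.9861
    x: enter (5,3) at t=3.1408
    y: enter (5,2) at t=3.5200
    x: enter (4,2) at t=4.2955 ← occupied
  → r_3 = 4.2955
beam 4: φ=45°, α=255°
  dir = (cos 255°, sin 255°) = (-0.2588, -0.9659); from cell (8,4)
  next x-line at t=2.7819, next y-line at t=0.7868; Δt_x=3.8637, Δt_y=1.0353
    y: enter (8,3) at t=0.7868
    y: enter (8,2) at t=1.8221
    x: enter (7,2) at t=2.7819 ← occupied
  → r_4 = 2.7819
beam 5: φ=90°, α=300°
  dir = (cos 300°, sin 300°) = (0.5000, -0.8660); from cell (8,4)
  next x-line at t=0.5600, next y-line at t=0.8776; Δt_x=2.0000, Δt_y=1.1547
    x: enter (9,4) at t=0.5600 ← occupied
  → r_5 = 0.5600

ranges = [2.5865, 7.9923, 4.2955, 2.7819, 0.5600]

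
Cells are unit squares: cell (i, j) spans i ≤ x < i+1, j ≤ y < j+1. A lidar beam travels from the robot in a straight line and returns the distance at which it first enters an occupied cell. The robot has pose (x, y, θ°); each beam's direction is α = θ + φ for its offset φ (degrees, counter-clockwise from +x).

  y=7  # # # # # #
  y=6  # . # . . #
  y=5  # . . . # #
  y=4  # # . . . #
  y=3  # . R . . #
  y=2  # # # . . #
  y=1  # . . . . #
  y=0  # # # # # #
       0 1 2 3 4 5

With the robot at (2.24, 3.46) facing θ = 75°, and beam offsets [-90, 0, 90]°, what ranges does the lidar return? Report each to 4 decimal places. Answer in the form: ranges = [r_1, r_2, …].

ranges = [2.8574, 2.6296, 1.2837]

beam 1: φ=-90°, α=345°
  dir = (cos 345°, sin 345°) = (0.9659, -0.2588); from cell (2,3)
  next x-line at t=0.7868, next y-line at t=1.7773; Δt_x=1.0353, Δt_y=3.8637
    x: enter (3,3) at t=0.7868
    y: enter (3,2) at t=1.7773
    x: enter (4,2) at t=1.8221
    x: enter (5,2) at t=2.8574 ← occupied
  → r_1 = 2.8574
beam 2: φ=0°, α=75°
  dir = (cos 75°, sin 75°) = (0.2588, 0.9659); from cell (2,3)
  next x-line at t=2.9364, next y-line at t=0.5590; Δt_x=3.8637, Δt_y=1.0353
    y: enter (2,4) at t=0.5590
    y: enter (2,5) at t=1.5943
    y: enter (2,6) at t=2.6296 ← occupied
  → r_2 = 2.6296
beam 3: φ=90°, α=165°
  dir = (cos 165°, sin 165°) = (-0.9659, 0.2588); from cell (2,3)
  next x-line at t=0.2485, next y-line at t=2.0864; Δt_x=1.0353, Δt_y=3.8637
    x: enter (1,3) at t=0.2485
    x: enter (0,3) at t=1.2837 ← occupied
  → r_3 = 1.2837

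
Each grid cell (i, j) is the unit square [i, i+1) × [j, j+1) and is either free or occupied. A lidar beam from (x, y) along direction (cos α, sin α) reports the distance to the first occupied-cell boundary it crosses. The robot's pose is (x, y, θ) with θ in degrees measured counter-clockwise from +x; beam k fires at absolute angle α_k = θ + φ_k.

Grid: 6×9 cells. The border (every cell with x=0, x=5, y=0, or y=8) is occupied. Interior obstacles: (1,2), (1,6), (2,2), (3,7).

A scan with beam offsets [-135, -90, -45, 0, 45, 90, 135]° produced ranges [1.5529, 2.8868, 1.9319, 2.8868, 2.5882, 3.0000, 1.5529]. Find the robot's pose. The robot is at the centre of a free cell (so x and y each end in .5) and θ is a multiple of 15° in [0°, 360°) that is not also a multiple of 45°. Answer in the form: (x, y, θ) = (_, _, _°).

(x, y, θ) = (3.5, 5.5, 210°)

Enumerate (i+0.5, j+0.5, θ) over the 24 free cells and 16 admissible headings. For each, cast all 7 beams and compare to the given ranges.
  (3.5, 3.5, 165°): beam 1 = 1.7321 ≠ 1.5529 ✗
  (2.5, 6.5, 285°): beam 1 = 0.5774 ≠ 1.5529 ✗
  (2.5, 3.5, 165°): beam 1 = 2.8868 ≠ 1.5529 ✗
  (3.5, 3.5, 150°): beam 2 = 3.0000 ≠ 2.8868 ✗
  …
  (3.5, 5.5, 210°): r_1=1.5529, r_2=2.8868, r_3=1.9319, r_4=2.8868, r_5=2.5882, r_6=3.0000, r_7=1.5529 — all match ✓
Only this pose fits every beam.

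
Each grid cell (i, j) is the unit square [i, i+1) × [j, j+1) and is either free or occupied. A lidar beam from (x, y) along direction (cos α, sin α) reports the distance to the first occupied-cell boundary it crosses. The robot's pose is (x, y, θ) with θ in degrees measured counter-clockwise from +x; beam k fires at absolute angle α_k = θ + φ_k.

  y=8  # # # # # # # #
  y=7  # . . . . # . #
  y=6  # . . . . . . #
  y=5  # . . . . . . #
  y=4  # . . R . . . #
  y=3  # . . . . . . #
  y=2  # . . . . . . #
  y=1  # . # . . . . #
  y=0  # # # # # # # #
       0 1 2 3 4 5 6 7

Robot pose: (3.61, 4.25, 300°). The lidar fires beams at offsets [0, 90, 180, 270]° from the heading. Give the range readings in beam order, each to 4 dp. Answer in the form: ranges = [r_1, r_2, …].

beam 1: φ=0°, α=300°
  dir = (cos 300°, sin 300°) = (0.5000, -0.8660); from cell (3,4)
  next x-line at t=0.7800, next y-line at t=0.2887; Δt_x=2.0000, Δt_y=1.1547
    y: enter (3,3) at t=0.2887
    x: enter (4,3) at t=0.7800
    y: enter (4,2) at t=1.4434
    y: enter (4,1) at t=2.5981
    x: enter (5,1) at t=2.7800
    y: enter (5,0) at t=3.7528 ← occupied
  → r_1 = 3.7528
beam 2: φ=90°, α=30°
  dir = (cos 30°, sin 30°) = (0.8660, 0.5000); from cell (3,4)
  next x-line at t=0.4503, next y-line at t=1.5000; Δt_x=1.1547, Δt_y=2.0000
    x: enter (4,4) at t=0.4503
    y: enter (4,5) at t=1.5000
    x: enter (5,5) at t=1.6050
    x: enter (6,5) at t=2.7597
    y: enter (6,6) at t=3.5000
    x: enter (7,6) at t=3.9144 ← occupied
  → r_2 = 3.9144
beam 3: φ=180°, α=120°
  dir = (cos 120°, sin 120°) = (-0.5000, 0.8660); from cell (3,4)
  next x-line at t=1.2200, next y-line at t=0.8660; Δt_x=2.0000, Δt_y=1.1547
    y: enter (3,5) at t=0.8660
    x: enter (2,5) at t=1.2200
    y: enter (2,6) at t=2.0207
    y: enter (2,7) at t=3.1754
    x: enter (1,7) at t=3.2200
    y: enter (1,8) at t=4.3301 ← occupied
  → r_3 = 4.3301
beam 4: φ=270°, α=210°
  dir = (cos 210°, sin 210°) = (-0.8660, -0.5000); from cell (3,4)
  next x-line at t=0.7044, next y-line at t=0.5000; Δt_x=1.1547, Δt_y=2.0000
    y: enter (3,3) at t=0.5000
    x: enter (2,3) at t=0.7044
    x: enter (1,3) at t=1.8591
    y: enter (1,2) at t=2.5000
    x: enter (0,2) at t=3.0138 ← occupied
  → r_4 = 3.0138

ranges = [3.7528, 3.9144, 4.3301, 3.0138]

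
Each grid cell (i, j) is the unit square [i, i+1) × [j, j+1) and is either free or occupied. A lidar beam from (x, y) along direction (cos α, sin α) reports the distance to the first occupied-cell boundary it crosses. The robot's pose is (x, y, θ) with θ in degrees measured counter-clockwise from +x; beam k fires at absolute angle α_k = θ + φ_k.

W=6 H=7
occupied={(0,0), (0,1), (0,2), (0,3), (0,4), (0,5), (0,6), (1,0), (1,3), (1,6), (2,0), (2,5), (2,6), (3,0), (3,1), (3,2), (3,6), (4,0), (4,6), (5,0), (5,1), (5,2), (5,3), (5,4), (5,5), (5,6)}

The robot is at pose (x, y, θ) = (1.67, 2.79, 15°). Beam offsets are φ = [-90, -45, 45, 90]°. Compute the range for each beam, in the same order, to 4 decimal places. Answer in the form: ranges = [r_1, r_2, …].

ranges = [1.8531, 1.5358, 0.2425, 0.2174]

beam 1: φ=-90°, α=285°
  cosα=0.2588 sinα=-0.9659 | (1,2) | tMaxX 1.2750 tMaxY 0.8179 | tΔX 3.8637 tΔY 1.0353
    t=0.8179 [y] (1,1)
    t=1.2750 [x] (2,1)
    t=1.8531 [y] (2,0) — stop
  → r_1 = 1.8531
beam 2: φ=-45°, α=330°
  cosα=0.8660 sinα=-0.5000 | (1,2) | tMaxX 0.3811 tMaxY 1.5800 | tΔX 1.1547 tΔY 2.0000
    t=0.3811 [x] (2,2)
    t=1.5358 [x] (3,2) — stop
  → r_2 = 1.5358
beam 3: φ=45°, α=60°
  cosα=0.5000 sinα=0.8660 | (1,2) | tMaxX 0.6600 tMaxY 0.2425 | tΔX 2.0000 tΔY 1.1547
    t=0.2425 [y] (1,3) — stop
  → r_3 = 0.2425
beam 4: φ=90°, α=105°
  cosα=-0.2588 sinα=0.9659 | (1,2) | tMaxX 2.5887 tMaxY 0.2174 | tΔX 3.8637 tΔY 1.0353
    t=0.2174 [y] (1,3) — stop
  → r_4 = 0.2174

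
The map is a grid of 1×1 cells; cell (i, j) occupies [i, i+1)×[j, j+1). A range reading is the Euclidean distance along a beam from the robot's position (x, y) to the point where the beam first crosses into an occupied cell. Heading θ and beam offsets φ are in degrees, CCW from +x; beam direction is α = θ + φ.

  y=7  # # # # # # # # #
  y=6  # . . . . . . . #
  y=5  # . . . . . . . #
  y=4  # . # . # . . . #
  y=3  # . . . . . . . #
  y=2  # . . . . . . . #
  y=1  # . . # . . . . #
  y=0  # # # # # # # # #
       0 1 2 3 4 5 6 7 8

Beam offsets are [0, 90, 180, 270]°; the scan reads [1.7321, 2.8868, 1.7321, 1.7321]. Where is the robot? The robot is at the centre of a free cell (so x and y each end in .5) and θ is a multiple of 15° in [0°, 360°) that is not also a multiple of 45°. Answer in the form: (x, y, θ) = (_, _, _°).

The pose lattice has 39·16 = 624 candidates. Test each by forward raycasting.
  (6.5, 5.5, 195°): beam 1 = 1.9319 ≠ 1.7321 ✗
  (1.5, 3.5, 255°): beam 1 = 1.9319 ≠ 1.7321 ✗
  (6.5, 4.5, 330°): beam 3 = 5.0000 ≠ 1.7321 ✗
  …
  (5.5, 2.5, 300°): r_1=1.7321, r_2=2.8868, r_3=1.7321, r_4=1.7321 — all match ✓
No second candidate reproduces the full scan.

(x, y, θ) = (5.5, 2.5, 300°)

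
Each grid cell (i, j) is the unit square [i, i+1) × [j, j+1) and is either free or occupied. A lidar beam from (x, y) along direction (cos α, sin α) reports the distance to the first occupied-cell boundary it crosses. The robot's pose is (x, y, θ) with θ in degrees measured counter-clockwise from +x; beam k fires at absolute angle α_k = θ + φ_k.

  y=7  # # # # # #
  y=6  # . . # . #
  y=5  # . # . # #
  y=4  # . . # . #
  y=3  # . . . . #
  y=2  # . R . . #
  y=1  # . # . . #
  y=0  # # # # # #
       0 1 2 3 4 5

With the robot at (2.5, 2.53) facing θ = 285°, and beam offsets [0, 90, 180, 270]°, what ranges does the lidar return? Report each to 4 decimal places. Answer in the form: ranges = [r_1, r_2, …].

ranges = [0.5487, 2.5882, 4.6277, 1.5529]

beam 1: φ=0°, α=285°
  cosα=0.2588 sinα=-0.9659 | (2,2) | tMaxX 1.9319 tMaxY 0.5487 | tΔX 3.8637 tΔY 1.0353
    t=0.5487 [y] (2,1) — stop
  → r_1 = 0.5487
beam 2: φ=90°, α=15°
  cosα=0.9659 sinα=0.2588 | (2,2) | tMaxX 0.5176 tMaxY 1.8159 | tΔX 1.0353 tΔY 3.8637
    t=0.5176 [x] (3,2)
    t=1.5529 [x] (4,2)
    t=1.8159 [y] (4,3)
    t=2.5882 [x] (5,3) — stop
  → r_2 = 2.5882
beam 3: φ=180°, α=105°
  cosα=-0.2588 sinα=0.9659 | (2,2) | tMaxX 1.9319 tMaxY 0.4866 | tΔX 3.8637 tΔY 1.0353
    t=0.4866 [y] (2,3)
    t=1.5219 [y] (2,4)
    t=1.9319 [x] (1,4)
    t=2.5571 [y] (1,5)
    t=3.5924 [y] (1,6)
    t=4.6277 [y] (1,7) — stop
  → r_3 = 4.6277
beam 4: φ=270°, α=195°
  cosα=-0.9659 sinα=-0.2588 | (2,2) | tMaxX 0.5176 tMaxY 2.0478 | tΔX 1.0353 tΔY 3.8637
    t=0.5176 [x] (1,2)
    t=1.5529 [x] (0,2) — stop
  → r_4 = 1.5529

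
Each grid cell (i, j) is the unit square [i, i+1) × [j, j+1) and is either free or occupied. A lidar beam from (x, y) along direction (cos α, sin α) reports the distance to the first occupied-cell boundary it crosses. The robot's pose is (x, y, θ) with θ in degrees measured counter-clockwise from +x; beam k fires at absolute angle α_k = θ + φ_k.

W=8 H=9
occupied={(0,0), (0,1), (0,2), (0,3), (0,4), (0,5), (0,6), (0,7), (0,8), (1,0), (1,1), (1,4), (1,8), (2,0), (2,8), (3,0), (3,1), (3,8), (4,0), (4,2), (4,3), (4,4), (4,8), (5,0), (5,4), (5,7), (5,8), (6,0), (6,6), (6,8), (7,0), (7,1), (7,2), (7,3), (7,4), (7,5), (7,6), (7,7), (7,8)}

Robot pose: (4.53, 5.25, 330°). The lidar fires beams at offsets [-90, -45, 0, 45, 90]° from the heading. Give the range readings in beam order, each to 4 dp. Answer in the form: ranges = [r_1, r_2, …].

ranges = [0.2887, 0.2588, 0.5000, 2.5571, 2.0207]

beam 1: φ=-90°, α=240°
  dir = (cos 240°, sin 240°) = (-0.5000, -0.8660); from cell (4,5)
  next x-line at t=1.0600, next y-line at t=0.2887; Δt_x=2.0000, Δt_y=1.1547
    y: enter (4,4) at t=0.2887 ← occupied
  → r_1 = 0.2887
beam 2: φ=-45°, α=285°
  dir = (cos 285°, sin 285°) = (0.2588, -0.9659); from cell (4,5)
  next x-line at t=1.8159, next y-line at t=0.2588; Δt_x=3.8637, Δt_y=1.0353
    y: enter (4,4) at t=0.2588 ← occupied
  → r_2 = 0.2588
beam 3: φ=0°, α=330°
  dir = (cos 330°, sin 330°) = (0.8660, -0.5000); from cell (4,5)
  next x-line at t=0.5427, next y-line at t=0.5000; Δt_x=1.1547, Δt_y=2.0000
    y: enter (4,4) at t=0.5000 ← occupied
  → r_3 = 0.5000
beam 4: φ=45°, α=15°
  dir = (cos 15°, sin 15°) = (0.9659, 0.2588); from cell (4,5)
  next x-line at t=0.4866, next y-line at t=2.8978; Δt_x=1.0353, Δt_y=3.8637
    x: enter (5,5) at t=0.4866
    x: enter (6,5) at t=1.5219
    x: enter (7,5) at t=2.5571 ← occupied
  → r_4 = 2.5571
beam 5: φ=90°, α=60°
  dir = (cos 60°, sin 60°) = (0.5000, 0.8660); from cell (4,5)
  next x-line at t=0.9400, next y-line at t=0.8660; Δt_x=2.0000, Δt_y=1.1547
    y: enter (4,6) at t=0.8660
    x: enter (5,6) at t=0.9400
    y: enter (5,7) at t=2.0207 ← occupied
  → r_5 = 2.0207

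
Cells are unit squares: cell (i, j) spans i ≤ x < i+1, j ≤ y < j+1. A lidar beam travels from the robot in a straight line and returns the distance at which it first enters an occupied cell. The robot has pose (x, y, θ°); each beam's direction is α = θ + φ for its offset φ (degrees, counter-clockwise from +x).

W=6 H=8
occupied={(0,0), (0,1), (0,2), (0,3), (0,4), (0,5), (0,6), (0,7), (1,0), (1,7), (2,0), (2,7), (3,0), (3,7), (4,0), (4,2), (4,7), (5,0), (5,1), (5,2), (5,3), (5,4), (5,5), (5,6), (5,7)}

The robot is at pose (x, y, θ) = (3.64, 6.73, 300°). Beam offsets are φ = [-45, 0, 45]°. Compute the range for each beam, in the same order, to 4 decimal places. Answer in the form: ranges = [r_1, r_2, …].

ranges = [5.9321, 2.7200, 1.4080]

beam 1: φ=-45°, α=255°
  d=(-0.2588,-0.9659)  start (3,6)  tX=2.4728 tY=0.7558  stride 1/|dx|=3.8637 1/|dy|=1.0353
    cross y-line → (3,5), t=0.7558
    cross y-line → (3,4), t=1.7910
    cross x-line → (2,4), t=2.4728
    cross y-line → (2,3), t=2.8263
    cross y-line → (2,2), t=3.8616
    cross y-line → (2,1), t=4.8969
    cross y-line → (2,0), t=5.9321 (wall)
  → r_1 = 5.9321
beam 2: φ=0°, α=300°
  d=(0.5000,-0.8660)  start (3,6)  tX=0.7200 tY=0.8429  stride 1/|dx|=2.0000 1/|dy|=1.1547
    cross x-line → (4,6), t=0.7200
    cross y-line → (4,5), t=0.8429
    cross y-line → (4,4), t=1.9976
    cross x-line → (5,4), t=2.7200 (wall)
  → r_2 = 2.7200
beam 3: φ=45°, α=345°
  d=(0.9659,-0.2588)  start (3,6)  tX=0.3727 tY=2.8205  stride 1/|dx|=1.0353 1/|dy|=3.8637
    cross x-line → (4,6), t=0.3727
    cross x-line → (5,6), t=1.4080 (wall)
  → r_3 = 1.4080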